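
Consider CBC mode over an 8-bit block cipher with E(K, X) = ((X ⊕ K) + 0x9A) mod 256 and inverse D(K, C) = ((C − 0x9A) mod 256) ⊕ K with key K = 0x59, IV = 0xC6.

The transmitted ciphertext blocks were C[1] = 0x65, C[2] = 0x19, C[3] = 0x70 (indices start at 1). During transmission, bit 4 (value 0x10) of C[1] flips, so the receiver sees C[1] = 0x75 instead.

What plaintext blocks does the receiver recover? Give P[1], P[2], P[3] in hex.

CBC decryption: P_i = D(K, C_i) ⊕ C_{i−1}, with C_{0} = IV.
Only C[1] changed, to 0x75. In CBC, a change in C_i garbles P_i and flips the same bit in P_{i+1}. Decrypting the received ciphertext:
P[1]: D(K, 0x75) = 0x82; 0x82 ⊕ 0xC6 = 0x44.
P[2]: D(K, 0x19) = 0x26; 0x26 ⊕ 0x75 = 0x53.
P[3]: D(K, 0x70) = 0x8F; 0x8F ⊕ 0x19 = 0x96.
Blocks that differ from the original plaintext: P[1], P[2].

P[1] = 0x44, P[2] = 0x53, P[3] = 0x96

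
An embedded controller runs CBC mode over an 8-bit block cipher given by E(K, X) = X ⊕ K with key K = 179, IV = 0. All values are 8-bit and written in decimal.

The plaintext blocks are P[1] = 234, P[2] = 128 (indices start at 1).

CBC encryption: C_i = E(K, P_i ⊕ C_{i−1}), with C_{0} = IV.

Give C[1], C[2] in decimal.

C[1]: P[1] ⊕ 0 = 234; E(K, 234) = 89.
C[2]: P[2] ⊕ 89 = 217; E(K, 217) = 106.

C[1] = 89, C[2] = 106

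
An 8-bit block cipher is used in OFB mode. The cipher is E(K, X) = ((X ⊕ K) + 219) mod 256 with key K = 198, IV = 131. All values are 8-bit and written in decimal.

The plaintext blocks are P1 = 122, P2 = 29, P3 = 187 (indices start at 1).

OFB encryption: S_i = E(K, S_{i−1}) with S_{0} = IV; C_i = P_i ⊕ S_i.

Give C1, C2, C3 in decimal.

C1 = 90, C2 = 220, C3 = 89

C1: S = E(K, 131) = 32; 122 ⊕ 32 = 90.
C2: S = E(K, 32) = 193; 29 ⊕ 193 = 220.
C3: S = E(K, 193) = 226; 187 ⊕ 226 = 89.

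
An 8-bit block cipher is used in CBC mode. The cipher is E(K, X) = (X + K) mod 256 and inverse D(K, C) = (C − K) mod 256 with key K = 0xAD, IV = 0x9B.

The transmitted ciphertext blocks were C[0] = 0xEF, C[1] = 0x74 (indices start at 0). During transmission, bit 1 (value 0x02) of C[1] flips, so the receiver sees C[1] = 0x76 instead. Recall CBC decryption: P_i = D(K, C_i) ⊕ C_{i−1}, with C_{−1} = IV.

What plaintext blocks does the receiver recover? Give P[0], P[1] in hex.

P[0] = 0xD9, P[1] = 0x26

Only C[1] changed, to 0x76. In CBC, a change in C_i garbles P_i and flips the same bit in P_{i+1}. Decrypting the received ciphertext:
P[0]: D(K, 0xEF) = 0x42; 0x42 ⊕ 0x9B = 0xD9.
P[1]: D(K, 0x76) = 0xC9; 0xC9 ⊕ 0xEF = 0x26.
Blocks that differ from the original plaintext: P[1].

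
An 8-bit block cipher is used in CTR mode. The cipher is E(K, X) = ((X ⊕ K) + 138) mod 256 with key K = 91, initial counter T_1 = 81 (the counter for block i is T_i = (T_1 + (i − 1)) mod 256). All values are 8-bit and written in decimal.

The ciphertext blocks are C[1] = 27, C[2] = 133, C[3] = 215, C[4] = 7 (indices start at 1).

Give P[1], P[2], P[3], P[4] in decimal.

P[1] = 143, P[2] = 22, P[3] = 69, P[4] = 158

CTR decryption: S_i = E(K, T_i) where T_i is the counter for block i; P_i = C_i ⊕ S_i.
P[1]: T = 81, S = E(K, T) = 148; 27 ⊕ 148 = 143.
P[2]: T = 82, S = E(K, T) = 147; 133 ⊕ 147 = 22.
P[3]: T = 83, S = E(K, T) = 146; 215 ⊕ 146 = 69.
P[4]: T = 84, S = E(K, T) = 153; 7 ⊕ 153 = 158.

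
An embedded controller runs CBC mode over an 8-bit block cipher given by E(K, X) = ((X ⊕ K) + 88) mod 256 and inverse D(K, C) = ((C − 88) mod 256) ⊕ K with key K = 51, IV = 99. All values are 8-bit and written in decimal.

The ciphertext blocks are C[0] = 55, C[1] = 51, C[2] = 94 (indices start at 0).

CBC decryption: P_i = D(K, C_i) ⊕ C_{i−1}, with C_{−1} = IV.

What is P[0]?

P[0]: D(K, 55) = 236; 236 ⊕ 99 = 143.

P[0] = 143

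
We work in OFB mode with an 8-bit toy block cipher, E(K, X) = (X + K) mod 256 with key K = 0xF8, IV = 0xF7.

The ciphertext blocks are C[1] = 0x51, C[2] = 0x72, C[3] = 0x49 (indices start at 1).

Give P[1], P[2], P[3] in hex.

P[1] = 0xBE, P[2] = 0x95, P[3] = 0x96

OFB decryption: S_i = E(K, S_{i−1}) with S_{0} = IV; P_i = C_i ⊕ S_i.
P[1]: S = E(K, 0xF7) = 0xEF; 0x51 ⊕ 0xEF = 0xBE.
P[2]: S = E(K, 0xEF) = 0xE7; 0x72 ⊕ 0xE7 = 0x95.
P[3]: S = E(K, 0xE7) = 0xDF; 0x49 ⊕ 0xDF = 0x96.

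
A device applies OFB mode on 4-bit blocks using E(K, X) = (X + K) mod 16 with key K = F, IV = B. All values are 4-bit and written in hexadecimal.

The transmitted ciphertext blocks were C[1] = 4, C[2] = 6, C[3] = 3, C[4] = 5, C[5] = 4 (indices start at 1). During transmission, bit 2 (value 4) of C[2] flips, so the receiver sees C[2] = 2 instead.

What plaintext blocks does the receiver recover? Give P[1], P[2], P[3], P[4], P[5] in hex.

OFB decryption: S_i = E(K, S_{i−1}) with S_{0} = IV; P_i = C_i ⊕ S_i.
Only C[2] changed, to 2. In OFB, a change in C_i flips the same bit in P_i only; the keystream is unaffected. Decrypting the received ciphertext:
P[1]: S = E(K, B) = A; 4 ⊕ A = E.
P[2]: S = E(K, A) = 9; 2 ⊕ 9 = B.
P[3]: S = E(K, 9) = 8; 3 ⊕ 8 = B.
P[4]: S = E(K, 8) = 7; 5 ⊕ 7 = 2.
P[5]: S = E(K, 7) = 6; 4 ⊕ 6 = 2.
Blocks that differ from the original plaintext: P[2].

P[1] = E, P[2] = B, P[3] = B, P[4] = 2, P[5] = 2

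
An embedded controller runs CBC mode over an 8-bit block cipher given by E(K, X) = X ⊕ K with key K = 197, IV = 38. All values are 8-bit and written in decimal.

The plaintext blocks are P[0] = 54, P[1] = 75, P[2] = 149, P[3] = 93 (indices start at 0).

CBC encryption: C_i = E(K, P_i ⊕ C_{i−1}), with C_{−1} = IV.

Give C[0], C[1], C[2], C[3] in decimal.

C[0]: P[0] ⊕ 38 = 16; E(K, 16) = 213.
C[1]: P[1] ⊕ 213 = 158; E(K, 158) = 91.
C[2]: P[2] ⊕ 91 = 206; E(K, 206) = 11.
C[3]: P[3] ⊕ 11 = 86; E(K, 86) = 147.

C[0] = 213, C[1] = 91, C[2] = 11, C[3] = 147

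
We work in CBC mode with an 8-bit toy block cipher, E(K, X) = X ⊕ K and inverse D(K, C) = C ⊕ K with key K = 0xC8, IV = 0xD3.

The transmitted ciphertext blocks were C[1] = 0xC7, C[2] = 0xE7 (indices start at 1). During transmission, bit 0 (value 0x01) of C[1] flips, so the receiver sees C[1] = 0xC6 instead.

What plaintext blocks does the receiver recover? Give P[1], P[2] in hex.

CBC decryption: P_i = D(K, C_i) ⊕ C_{i−1}, with C_{0} = IV.
Only C[1] changed, to 0xC6. In CBC, a change in C_i garbles P_i and flips the same bit in P_{i+1}. Decrypting the received ciphertext:
P[1]: D(K, 0xC6) = 0x0E; 0x0E ⊕ 0xD3 = 0xDD.
P[2]: D(K, 0xE7) = 0x2F; 0x2F ⊕ 0xC6 = 0xE9.
Blocks that differ from the original plaintext: P[1], P[2].

P[1] = 0xDD, P[2] = 0xE9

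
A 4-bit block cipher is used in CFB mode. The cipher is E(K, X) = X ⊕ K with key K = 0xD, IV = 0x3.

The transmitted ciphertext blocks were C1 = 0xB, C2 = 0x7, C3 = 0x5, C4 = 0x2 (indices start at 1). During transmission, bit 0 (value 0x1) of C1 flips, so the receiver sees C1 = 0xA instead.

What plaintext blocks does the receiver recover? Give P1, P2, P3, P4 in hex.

CFB decryption: P_i = C_i ⊕ E(K, C_{i−1}), with C_{0} = IV.
Only C1 changed, to 0xA. In CFB, a change in C_i flips the same bit in P_i and garbles P_{i+1}. Decrypting the received ciphertext:
P1: E(K, 0x3) = 0xE; 0xA ⊕ 0xE = 0x4.
P2: E(K, 0xA) = 0x7; 0x7 ⊕ 0x7 = 0x0.
P3: E(K, 0x7) = 0xA; 0x5 ⊕ 0xA = 0xF.
P4: E(K, 0x5) = 0x8; 0x2 ⊕ 0x8 = 0xA.
Blocks that differ from the original plaintext: P1, P2.

P1 = 0x4, P2 = 0x0, P3 = 0xF, P4 = 0xA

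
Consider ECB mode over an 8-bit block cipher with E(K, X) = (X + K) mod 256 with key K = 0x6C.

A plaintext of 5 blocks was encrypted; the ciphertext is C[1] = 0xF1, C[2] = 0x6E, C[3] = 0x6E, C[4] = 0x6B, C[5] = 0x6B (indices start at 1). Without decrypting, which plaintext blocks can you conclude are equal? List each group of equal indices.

P[2] = P[3]; P[4] = P[5]

ECB encrypts each block independently with the same key, so equal ciphertext blocks imply equal plaintext blocks.
C[2] = C[3] = 0x6E, so P[2] = P[3].
C[4] = C[5] = 0x6B, so P[4] = P[5].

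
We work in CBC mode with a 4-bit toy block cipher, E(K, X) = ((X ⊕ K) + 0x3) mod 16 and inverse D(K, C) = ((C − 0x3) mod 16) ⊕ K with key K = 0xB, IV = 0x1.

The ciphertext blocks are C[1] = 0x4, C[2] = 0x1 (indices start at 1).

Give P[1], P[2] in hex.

P[1] = 0xB, P[2] = 0x1

CBC decryption: P_i = D(K, C_i) ⊕ C_{i−1}, with C_{0} = IV.
P[1]: D(K, 0x4) = 0xA; 0xA ⊕ 0x1 = 0xB.
P[2]: D(K, 0x1) = 0x5; 0x5 ⊕ 0x4 = 0x1.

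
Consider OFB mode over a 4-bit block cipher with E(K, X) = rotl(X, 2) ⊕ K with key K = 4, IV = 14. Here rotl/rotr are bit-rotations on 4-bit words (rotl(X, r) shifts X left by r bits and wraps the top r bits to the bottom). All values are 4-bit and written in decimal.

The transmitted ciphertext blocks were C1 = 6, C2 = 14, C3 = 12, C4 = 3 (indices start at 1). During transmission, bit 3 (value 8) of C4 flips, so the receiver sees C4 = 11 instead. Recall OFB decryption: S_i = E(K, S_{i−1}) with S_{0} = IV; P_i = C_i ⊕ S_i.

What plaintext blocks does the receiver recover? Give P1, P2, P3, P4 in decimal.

P1 = 9, P2 = 5, P3 = 6, P4 = 5

Only C4 changed, to 11. In OFB, a change in C_i flips the same bit in P_i only; the keystream is unaffected. Decrypting the received ciphertext:
P1: S = E(K, 14) = 15; 6 ⊕ 15 = 9.
P2: S = E(K, 15) = 11; 14 ⊕ 11 = 5.
P3: S = E(K, 11) = 10; 12 ⊕ 10 = 6.
P4: S = E(K, 10) = 14; 11 ⊕ 14 = 5.
Blocks that differ from the original plaintext: P4.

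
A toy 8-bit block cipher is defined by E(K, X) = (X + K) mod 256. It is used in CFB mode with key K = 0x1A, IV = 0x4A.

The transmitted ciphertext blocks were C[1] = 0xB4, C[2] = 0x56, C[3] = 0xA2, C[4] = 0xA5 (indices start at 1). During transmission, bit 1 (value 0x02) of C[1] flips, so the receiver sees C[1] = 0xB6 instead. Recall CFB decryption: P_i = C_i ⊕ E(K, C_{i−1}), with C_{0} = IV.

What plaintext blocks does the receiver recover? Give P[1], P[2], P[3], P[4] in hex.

P[1] = 0xD2, P[2] = 0x86, P[3] = 0xD2, P[4] = 0x19

Only C[1] changed, to 0xB6. In CFB, a change in C_i flips the same bit in P_i and garbles P_{i+1}. Decrypting the received ciphertext:
P[1]: E(K, 0x4A) = 0x64; 0xB6 ⊕ 0x64 = 0xD2.
P[2]: E(K, 0xB6) = 0xD0; 0x56 ⊕ 0xD0 = 0x86.
P[3]: E(K, 0x56) = 0x70; 0xA2 ⊕ 0x70 = 0xD2.
P[4]: E(K, 0xA2) = 0xBC; 0xA5 ⊕ 0xBC = 0x19.
Blocks that differ from the original plaintext: P[1], P[2].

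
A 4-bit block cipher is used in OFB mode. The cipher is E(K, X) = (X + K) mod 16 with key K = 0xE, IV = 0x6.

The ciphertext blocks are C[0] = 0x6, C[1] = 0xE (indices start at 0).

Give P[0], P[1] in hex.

P[0] = 0x2, P[1] = 0xC

OFB decryption: S_i = E(K, S_{i−1}) with S_{−1} = IV; P_i = C_i ⊕ S_i.
P[0]: S = E(K, 0x6) = 0x4; 0x6 ⊕ 0x4 = 0x2.
P[1]: S = E(K, 0x4) = 0x2; 0xE ⊕ 0x2 = 0xC.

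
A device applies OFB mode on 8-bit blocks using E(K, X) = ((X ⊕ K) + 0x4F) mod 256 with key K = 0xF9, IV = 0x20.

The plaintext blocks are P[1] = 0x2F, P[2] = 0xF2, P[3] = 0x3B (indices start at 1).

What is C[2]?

C[2] = 0xD2

OFB encryption: S_i = E(K, S_{i−1}) with S_{0} = IV; C_i = P_i ⊕ S_i.
C[1]: S = E(K, 0x20) = 0x28; 0x2F ⊕ 0x28 = 0x07.
C[2]: S = E(K, 0x28) = 0x20; 0xF2 ⊕ 0x20 = 0xD2.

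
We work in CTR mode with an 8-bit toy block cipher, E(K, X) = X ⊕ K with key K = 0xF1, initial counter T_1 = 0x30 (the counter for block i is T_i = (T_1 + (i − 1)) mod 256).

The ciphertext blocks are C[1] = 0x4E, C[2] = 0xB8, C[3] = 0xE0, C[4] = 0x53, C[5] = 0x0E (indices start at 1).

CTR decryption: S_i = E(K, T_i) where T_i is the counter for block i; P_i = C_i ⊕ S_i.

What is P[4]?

P[4] = 0x91

P[4]: T = 0x33, S = E(K, T) = 0xC2; 0x53 ⊕ 0xC2 = 0x91.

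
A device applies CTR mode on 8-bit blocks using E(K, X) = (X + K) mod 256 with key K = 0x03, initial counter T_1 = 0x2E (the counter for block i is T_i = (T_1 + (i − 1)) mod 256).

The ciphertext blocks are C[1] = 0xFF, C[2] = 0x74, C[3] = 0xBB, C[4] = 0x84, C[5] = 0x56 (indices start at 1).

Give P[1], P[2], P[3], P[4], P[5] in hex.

CTR decryption: S_i = E(K, T_i) where T_i is the counter for block i; P_i = C_i ⊕ S_i.
P[1]: T = 0x2E, S = E(K, T) = 0x31; 0xFF ⊕ 0x31 = 0xCE.
P[2]: T = 0x2F, S = E(K, T) = 0x32; 0x74 ⊕ 0x32 = 0x46.
P[3]: T = 0x30, S = E(K, T) = 0x33; 0xBB ⊕ 0x33 = 0x88.
P[4]: T = 0x31, S = E(K, T) = 0x34; 0x84 ⊕ 0x34 = 0xB0.
P[5]: T = 0x32, S = E(K, T) = 0x35; 0x56 ⊕ 0x35 = 0x63.

P[1] = 0xCE, P[2] = 0x46, P[3] = 0x88, P[4] = 0xB0, P[5] = 0x63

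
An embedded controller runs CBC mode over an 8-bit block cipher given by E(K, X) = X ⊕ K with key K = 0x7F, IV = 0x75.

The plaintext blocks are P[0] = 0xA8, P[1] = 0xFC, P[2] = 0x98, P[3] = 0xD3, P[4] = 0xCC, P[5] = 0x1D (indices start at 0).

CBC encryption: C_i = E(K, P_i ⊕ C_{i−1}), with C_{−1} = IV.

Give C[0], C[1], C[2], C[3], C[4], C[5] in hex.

C[0] = 0xA2, C[1] = 0x21, C[2] = 0xC6, C[3] = 0x6A, C[4] = 0xD9, C[5] = 0xBB

C[0]: P[0] ⊕ 0x75 = 0xDD; E(K, 0xDD) = 0xA2.
C[1]: P[1] ⊕ 0xA2 = 0x5E; E(K, 0x5E) = 0x21.
C[2]: P[2] ⊕ 0x21 = 0xB9; E(K, 0xB9) = 0xC6.
C[3]: P[3] ⊕ 0xC6 = 0x15; E(K, 0x15) = 0x6A.
C[4]: P[4] ⊕ 0x6A = 0xA6; E(K, 0xA6) = 0xD9.
C[5]: P[5] ⊕ 0xD9 = 0xC4; E(K, 0xC4) = 0xBB.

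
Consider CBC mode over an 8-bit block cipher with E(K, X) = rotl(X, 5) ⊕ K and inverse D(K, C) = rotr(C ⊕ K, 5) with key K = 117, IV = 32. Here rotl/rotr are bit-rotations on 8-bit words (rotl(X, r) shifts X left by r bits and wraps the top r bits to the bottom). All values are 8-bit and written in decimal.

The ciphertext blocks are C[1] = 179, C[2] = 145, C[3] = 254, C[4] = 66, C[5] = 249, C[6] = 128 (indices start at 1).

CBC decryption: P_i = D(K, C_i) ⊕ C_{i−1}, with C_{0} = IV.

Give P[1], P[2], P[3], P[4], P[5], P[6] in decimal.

P[1] = 22, P[2] = 148, P[3] = 205, P[4] = 71, P[5] = 38, P[6] = 86

P[1]: D(K, 179) = 54; 54 ⊕ 32 = 22.
P[2]: D(K, 145) = 39; 39 ⊕ 179 = 148.
P[3]: D(K, 254) = 92; 92 ⊕ 145 = 205.
P[4]: D(K, 66) = 185; 185 ⊕ 254 = 71.
P[5]: D(K, 249) = 100; 100 ⊕ 66 = 38.
P[6]: D(K, 128) = 175; 175 ⊕ 249 = 86.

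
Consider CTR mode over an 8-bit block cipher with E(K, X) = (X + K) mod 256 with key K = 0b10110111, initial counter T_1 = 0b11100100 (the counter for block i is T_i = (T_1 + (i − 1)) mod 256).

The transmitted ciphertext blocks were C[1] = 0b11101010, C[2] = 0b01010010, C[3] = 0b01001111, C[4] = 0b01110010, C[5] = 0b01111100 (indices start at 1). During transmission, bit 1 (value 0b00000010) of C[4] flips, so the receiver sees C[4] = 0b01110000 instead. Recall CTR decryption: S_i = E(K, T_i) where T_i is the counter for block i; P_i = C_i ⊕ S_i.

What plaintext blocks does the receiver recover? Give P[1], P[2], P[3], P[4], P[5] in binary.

P[1] = 0b01110001, P[2] = 0b11001110, P[3] = 0b11010010, P[4] = 0b11101110, P[5] = 0b11100011

Only C[4] changed, to 0b01110000. In CTR, a change in C_i flips the same bit in P_i only; the keystream is unaffected. Decrypting the received ciphertext:
P[1]: T = 0b11100100, S = E(K, T) = 0b10011011; 0b11101010 ⊕ 0b10011011 = 0b01110001.
P[2]: T = 0b11100101, S = E(K, T) = 0b10011100; 0b01010010 ⊕ 0b10011100 = 0b11001110.
P[3]: T = 0b11100110, S = E(K, T) = 0b10011101; 0b01001111 ⊕ 0b10011101 = 0b11010010.
P[4]: T = 0b11100111, S = E(K, T) = 0b10011110; 0b01110000 ⊕ 0b10011110 = 0b11101110.
P[5]: T = 0b11101000, S = E(K, T) = 0b10011111; 0b01111100 ⊕ 0b10011111 = 0b11100011.
Blocks that differ from the original plaintext: P[4].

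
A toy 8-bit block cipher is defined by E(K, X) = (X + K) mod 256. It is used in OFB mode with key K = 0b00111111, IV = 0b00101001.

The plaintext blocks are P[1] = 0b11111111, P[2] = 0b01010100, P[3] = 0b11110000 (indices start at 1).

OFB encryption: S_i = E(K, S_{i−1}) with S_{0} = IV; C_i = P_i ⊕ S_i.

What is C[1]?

C[1] = 0b10010111

C[1]: S = E(K, 0b00101001) = 0b01101000; 0b11111111 ⊕ 0b01101000 = 0b10010111.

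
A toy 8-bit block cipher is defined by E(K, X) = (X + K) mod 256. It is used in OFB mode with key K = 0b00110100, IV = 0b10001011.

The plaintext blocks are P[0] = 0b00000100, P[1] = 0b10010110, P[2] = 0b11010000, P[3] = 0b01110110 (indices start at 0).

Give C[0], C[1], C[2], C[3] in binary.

C[0] = 0b10111011, C[1] = 0b01100101, C[2] = 0b11110111, C[3] = 0b00101101

OFB encryption: S_i = E(K, S_{i−1}) with S_{−1} = IV; C_i = P_i ⊕ S_i.
C[0]: S = E(K, 0b10001011) = 0b10111111; 0b00000100 ⊕ 0b10111111 = 0b10111011.
C[1]: S = E(K, 0b10111111) = 0b11110011; 0b10010110 ⊕ 0b11110011 = 0b01100101.
C[2]: S = E(K, 0b11110011) = 0b00100111; 0b11010000 ⊕ 0b00100111 = 0b11110111.
C[3]: S = E(K, 0b00100111) = 0b01011011; 0b01110110 ⊕ 0b01011011 = 0b00101101.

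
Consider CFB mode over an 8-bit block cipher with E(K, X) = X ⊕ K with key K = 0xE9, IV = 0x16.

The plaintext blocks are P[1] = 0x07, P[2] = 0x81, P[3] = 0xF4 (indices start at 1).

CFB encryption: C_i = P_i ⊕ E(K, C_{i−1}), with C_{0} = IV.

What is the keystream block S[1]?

C[1]: E(K, 0x16) = 0xFF; 0x07 ⊕ 0xFF = 0xF8.
So S[1] = 0xFF.

0xFF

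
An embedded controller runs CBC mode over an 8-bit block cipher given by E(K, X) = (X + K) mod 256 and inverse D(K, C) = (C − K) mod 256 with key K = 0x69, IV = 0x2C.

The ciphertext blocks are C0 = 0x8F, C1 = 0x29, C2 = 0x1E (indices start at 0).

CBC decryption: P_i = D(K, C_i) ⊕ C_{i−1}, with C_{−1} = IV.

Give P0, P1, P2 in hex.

P0: D(K, 0x8F) = 0x26; 0x26 ⊕ 0x2C = 0x0A.
P1: D(K, 0x29) = 0xC0; 0xC0 ⊕ 0x8F = 0x4F.
P2: D(K, 0x1E) = 0xB5; 0xB5 ⊕ 0x29 = 0x9C.

P0 = 0x0A, P1 = 0x4F, P2 = 0x9C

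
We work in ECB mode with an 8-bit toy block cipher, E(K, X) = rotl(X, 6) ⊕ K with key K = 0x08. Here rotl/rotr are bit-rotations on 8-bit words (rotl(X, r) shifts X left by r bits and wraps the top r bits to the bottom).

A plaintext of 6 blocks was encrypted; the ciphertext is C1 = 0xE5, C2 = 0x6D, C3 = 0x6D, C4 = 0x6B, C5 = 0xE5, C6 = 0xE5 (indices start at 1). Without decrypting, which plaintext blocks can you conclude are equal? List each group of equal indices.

P1 = P5 = P6; P2 = P3

ECB encrypts each block independently with the same key, so equal ciphertext blocks imply equal plaintext blocks.
C1 = C5 = C6 = 0xE5, so P1 = P5 = P6.
C2 = C3 = 0x6D, so P2 = P3.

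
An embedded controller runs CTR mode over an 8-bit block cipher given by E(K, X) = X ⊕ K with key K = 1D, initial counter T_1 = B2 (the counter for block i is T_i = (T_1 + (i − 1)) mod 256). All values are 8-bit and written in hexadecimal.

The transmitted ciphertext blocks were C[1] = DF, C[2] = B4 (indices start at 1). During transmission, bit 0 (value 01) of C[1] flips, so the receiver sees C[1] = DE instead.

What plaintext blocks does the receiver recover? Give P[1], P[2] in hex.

P[1] = 71, P[2] = 1A

CTR decryption: S_i = E(K, T_i) where T_i is the counter for block i; P_i = C_i ⊕ S_i.
Only C[1] changed, to DE. In CTR, a change in C_i flips the same bit in P_i only; the keystream is unaffected. Decrypting the received ciphertext:
P[1]: T = B2, S = E(K, T) = AF; DE ⊕ AF = 71.
P[2]: T = B3, S = E(K, T) = AE; B4 ⊕ AE = 1A.
Blocks that differ from the original plaintext: P[1].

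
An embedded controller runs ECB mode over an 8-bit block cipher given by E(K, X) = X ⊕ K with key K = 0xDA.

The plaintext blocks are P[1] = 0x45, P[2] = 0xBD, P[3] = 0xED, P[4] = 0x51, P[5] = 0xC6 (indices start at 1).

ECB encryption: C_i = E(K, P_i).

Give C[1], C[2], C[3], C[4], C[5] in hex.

C[1] = 0x9F, C[2] = 0x67, C[3] = 0x37, C[4] = 0x8B, C[5] = 0x1C

C[1]: E(K, 0x45) = 0x9F.
C[2]: E(K, 0xBD) = 0x67.
C[3]: E(K, 0xED) = 0x37.
C[4]: E(K, 0x51) = 0x8B.
C[5]: E(K, 0xC6) = 0x1C.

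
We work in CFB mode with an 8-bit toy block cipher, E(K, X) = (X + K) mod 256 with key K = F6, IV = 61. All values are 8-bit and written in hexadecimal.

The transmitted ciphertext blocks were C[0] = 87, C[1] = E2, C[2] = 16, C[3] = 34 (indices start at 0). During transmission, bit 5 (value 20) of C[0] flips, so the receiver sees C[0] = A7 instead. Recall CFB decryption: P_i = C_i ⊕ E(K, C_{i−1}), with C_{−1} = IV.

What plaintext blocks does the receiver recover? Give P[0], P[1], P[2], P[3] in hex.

P[0] = F0, P[1] = 7F, P[2] = CE, P[3] = 38

Only C[0] changed, to A7. In CFB, a change in C_i flips the same bit in P_i and garbles P_{i+1}. Decrypting the received ciphertext:
P[0]: E(K, 61) = 57; A7 ⊕ 57 = F0.
P[1]: E(K, A7) = 9D; E2 ⊕ 9D = 7F.
P[2]: E(K, E2) = D8; 16 ⊕ D8 = CE.
P[3]: E(K, 16) = 0C; 34 ⊕ 0C = 38.
Blocks that differ from the original plaintext: P[0], P[1].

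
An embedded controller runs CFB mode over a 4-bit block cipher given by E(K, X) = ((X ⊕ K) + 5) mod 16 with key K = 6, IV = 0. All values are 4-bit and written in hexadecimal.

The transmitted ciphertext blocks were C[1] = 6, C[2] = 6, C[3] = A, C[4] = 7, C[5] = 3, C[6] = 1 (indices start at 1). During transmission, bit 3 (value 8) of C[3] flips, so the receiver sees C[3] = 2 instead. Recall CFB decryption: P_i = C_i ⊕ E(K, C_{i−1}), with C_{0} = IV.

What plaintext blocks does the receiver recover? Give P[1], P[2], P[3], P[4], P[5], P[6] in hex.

Only C[3] changed, to 2. In CFB, a change in C_i flips the same bit in P_i and garbles P_{i+1}. Decrypting the received ciphertext:
P[1]: E(K, 0) = B; 6 ⊕ B = D.
P[2]: E(K, 6) = 5; 6 ⊕ 5 = 3.
P[3]: E(K, 6) = 5; 2 ⊕ 5 = 7.
P[4]: E(K, 2) = 9; 7 ⊕ 9 = E.
P[5]: E(K, 7) = 6; 3 ⊕ 6 = 5.
P[6]: E(K, 3) = A; 1 ⊕ A = B.
Blocks that differ from the original plaintext: P[3], P[4].

P[1] = D, P[2] = 3, P[3] = 7, P[4] = E, P[5] = 5, P[6] = B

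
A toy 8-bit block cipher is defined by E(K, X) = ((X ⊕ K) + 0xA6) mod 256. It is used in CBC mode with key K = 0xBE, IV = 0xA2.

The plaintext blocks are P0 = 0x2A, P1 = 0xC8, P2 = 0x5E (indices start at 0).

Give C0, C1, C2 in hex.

CBC encryption: C_i = E(K, P_i ⊕ C_{i−1}), with C_{−1} = IV.
C0: P0 ⊕ 0xA2 = 0x88; E(K, 0x88) = 0xDC.
C1: P1 ⊕ 0xDC = 0x14; E(K, 0x14) = 0x50.
C2: P2 ⊕ 0x50 = 0x0E; E(K, 0x0E) = 0x56.

C0 = 0xDC, C1 = 0x50, C2 = 0x56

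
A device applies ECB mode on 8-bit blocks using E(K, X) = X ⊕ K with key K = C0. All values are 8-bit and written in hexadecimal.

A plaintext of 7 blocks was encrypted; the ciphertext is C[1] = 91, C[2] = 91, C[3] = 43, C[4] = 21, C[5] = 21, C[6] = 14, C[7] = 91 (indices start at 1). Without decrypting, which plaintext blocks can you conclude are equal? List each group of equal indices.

P[1] = P[2] = P[7]; P[4] = P[5]

ECB encrypts each block independently with the same key, so equal ciphertext blocks imply equal plaintext blocks.
C[1] = C[2] = C[7] = 91, so P[1] = P[2] = P[7].
C[4] = C[5] = 21, so P[4] = P[5].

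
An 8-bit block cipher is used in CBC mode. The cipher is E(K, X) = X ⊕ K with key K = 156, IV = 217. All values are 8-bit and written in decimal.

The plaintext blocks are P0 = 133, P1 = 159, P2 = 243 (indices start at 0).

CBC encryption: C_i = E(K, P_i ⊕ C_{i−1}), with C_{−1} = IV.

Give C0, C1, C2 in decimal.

C0: P0 ⊕ 217 = 92; E(K, 92) = 192.
C1: P1 ⊕ 192 = 95; E(K, 95) = 195.
C2: P2 ⊕ 195 = 48; E(K, 48) = 172.

C0 = 192, C1 = 195, C2 = 172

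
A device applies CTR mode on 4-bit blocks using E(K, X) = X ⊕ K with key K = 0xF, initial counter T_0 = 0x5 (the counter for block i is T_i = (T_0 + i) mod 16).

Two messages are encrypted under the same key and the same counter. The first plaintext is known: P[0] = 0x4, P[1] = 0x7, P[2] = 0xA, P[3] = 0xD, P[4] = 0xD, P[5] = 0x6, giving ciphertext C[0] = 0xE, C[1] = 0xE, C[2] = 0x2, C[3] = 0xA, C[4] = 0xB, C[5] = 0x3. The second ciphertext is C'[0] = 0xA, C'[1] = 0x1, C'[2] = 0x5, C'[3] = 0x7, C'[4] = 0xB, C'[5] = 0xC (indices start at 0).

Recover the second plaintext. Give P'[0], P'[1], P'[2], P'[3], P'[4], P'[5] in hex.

In CTR with a reused counter, both messages share the same keystream S_i, so C_i ⊕ C'_i = P_i ⊕ P'_i and thus P'_i = P_i ⊕ C_i ⊕ C'_i.
P'[0]: 0x4 ⊕ 0xE ⊕ 0xA = 0x0.
P'[1]: 0x7 ⊕ 0xE ⊕ 0x1 = 0x8.
P'[2]: 0xA ⊕ 0x2 ⊕ 0x5 = 0xD.
P'[3]: 0xD ⊕ 0xA ⊕ 0x7 = 0x0.
P'[4]: 0xD ⊕ 0xB ⊕ 0xB = 0xD.
P'[5]: 0x6 ⊕ 0x3 ⊕ 0xC = 0x9.

P'[0] = 0x0, P'[1] = 0x8, P'[2] = 0xD, P'[3] = 0x0, P'[4] = 0xD, P'[5] = 0x9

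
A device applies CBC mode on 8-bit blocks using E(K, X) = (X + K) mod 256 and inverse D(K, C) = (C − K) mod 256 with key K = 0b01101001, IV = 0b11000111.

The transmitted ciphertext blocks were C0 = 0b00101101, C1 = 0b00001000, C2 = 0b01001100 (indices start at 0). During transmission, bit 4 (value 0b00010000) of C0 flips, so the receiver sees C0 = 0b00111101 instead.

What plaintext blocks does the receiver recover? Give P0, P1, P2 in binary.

P0 = 0b00010011, P1 = 0b10100010, P2 = 0b11101011

CBC decryption: P_i = D(K, C_i) ⊕ C_{i−1}, with C_{−1} = IV.
Only C0 changed, to 0b00111101. In CBC, a change in C_i garbles P_i and flips the same bit in P_{i+1}. Decrypting the received ciphertext:
P0: D(K, 0b00111101) = 0b11010100; 0b11010100 ⊕ 0b11000111 = 0b00010011.
P1: D(K, 0b00001000) = 0b10011111; 0b10011111 ⊕ 0b00111101 = 0b10100010.
P2: D(K, 0b01001100) = 0b11100011; 0b11100011 ⊕ 0b00001000 = 0b11101011.
Blocks that differ from the original plaintext: P0, P1.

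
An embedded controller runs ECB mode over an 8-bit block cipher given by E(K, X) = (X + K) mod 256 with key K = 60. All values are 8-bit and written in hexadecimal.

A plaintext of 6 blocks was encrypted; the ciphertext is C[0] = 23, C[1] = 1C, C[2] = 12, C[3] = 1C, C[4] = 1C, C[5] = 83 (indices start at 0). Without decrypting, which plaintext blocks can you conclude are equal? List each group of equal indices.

ECB encrypts each block independently with the same key, so equal ciphertext blocks imply equal plaintext blocks.
C[1] = C[3] = C[4] = 1C, so P[1] = P[3] = P[4].

P[1] = P[3] = P[4]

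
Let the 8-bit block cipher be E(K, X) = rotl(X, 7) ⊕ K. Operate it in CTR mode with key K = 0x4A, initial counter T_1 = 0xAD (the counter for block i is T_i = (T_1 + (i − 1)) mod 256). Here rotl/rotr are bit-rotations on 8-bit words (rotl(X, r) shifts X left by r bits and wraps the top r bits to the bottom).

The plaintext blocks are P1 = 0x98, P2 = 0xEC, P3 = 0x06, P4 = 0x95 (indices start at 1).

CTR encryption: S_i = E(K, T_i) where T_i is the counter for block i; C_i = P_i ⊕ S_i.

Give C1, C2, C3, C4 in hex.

C1: T = 0xAD, S = E(K, T) = 0x9C; 0x98 ⊕ 0x9C = 0x04.
C2: T = 0xAE, S = E(K, T) = 0x1D; 0xEC ⊕ 0x1D = 0xF1.
C3: T = 0xAF, S = E(K, T) = 0x9D; 0x06 ⊕ 0x9D = 0x9B.
C4: T = 0xB0, S = E(K, T) = 0x12; 0x95 ⊕ 0x12 = 0x87.

C1 = 0x04, C2 = 0xF1, C3 = 0x9B, C4 = 0x87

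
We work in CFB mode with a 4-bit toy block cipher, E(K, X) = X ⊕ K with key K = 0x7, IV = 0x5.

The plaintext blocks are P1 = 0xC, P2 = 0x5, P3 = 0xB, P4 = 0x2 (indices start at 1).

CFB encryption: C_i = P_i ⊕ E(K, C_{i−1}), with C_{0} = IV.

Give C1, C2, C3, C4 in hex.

C1 = 0xE, C2 = 0xC, C3 = 0x0, C4 = 0x5

C1: E(K, 0x5) = 0x2; 0xC ⊕ 0x2 = 0xE.
C2: E(K, 0xE) = 0x9; 0x5 ⊕ 0x9 = 0xC.
C3: E(K, 0xC) = 0xB; 0xB ⊕ 0xB = 0x0.
C4: E(K, 0x0) = 0x7; 0x2 ⊕ 0x7 = 0x5.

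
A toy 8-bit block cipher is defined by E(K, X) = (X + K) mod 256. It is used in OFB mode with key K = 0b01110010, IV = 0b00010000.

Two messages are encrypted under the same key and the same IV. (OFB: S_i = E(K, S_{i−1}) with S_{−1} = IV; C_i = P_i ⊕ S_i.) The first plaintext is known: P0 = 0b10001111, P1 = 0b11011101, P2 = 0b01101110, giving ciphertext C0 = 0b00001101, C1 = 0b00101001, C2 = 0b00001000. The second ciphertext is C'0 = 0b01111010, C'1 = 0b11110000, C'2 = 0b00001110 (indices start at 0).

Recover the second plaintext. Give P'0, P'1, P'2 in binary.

P'0 = 0b11111000, P'1 = 0b00000100, P'2 = 0b01101000

In OFB with a reused IV, both messages share the same keystream S_i, so C_i ⊕ C'_i = P_i ⊕ P'_i and thus P'_i = P_i ⊕ C_i ⊕ C'_i.
P'0: 0b10001111 ⊕ 0b00001101 ⊕ 0b01111010 = 0b11111000.
P'1: 0b11011101 ⊕ 0b00101001 ⊕ 0b11110000 = 0b00000100.
P'2: 0b01101110 ⊕ 0b00001000 ⊕ 0b00001110 = 0b01101000.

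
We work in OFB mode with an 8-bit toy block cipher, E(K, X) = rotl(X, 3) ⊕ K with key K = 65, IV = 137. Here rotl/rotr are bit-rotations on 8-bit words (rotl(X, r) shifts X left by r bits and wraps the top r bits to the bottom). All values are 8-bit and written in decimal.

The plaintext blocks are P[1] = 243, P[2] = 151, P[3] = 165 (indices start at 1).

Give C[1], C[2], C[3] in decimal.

C[1] = 254, C[2] = 190, C[3] = 173

OFB encryption: S_i = E(K, S_{i−1}) with S_{0} = IV; C_i = P_i ⊕ S_i.
C[1]: S = E(K, 137) = 13; 243 ⊕ 13 = 254.
C[2]: S = E(K, 13) = 41; 151 ⊕ 41 = 190.
C[3]: S = E(K, 41) = 8; 165 ⊕ 8 = 173.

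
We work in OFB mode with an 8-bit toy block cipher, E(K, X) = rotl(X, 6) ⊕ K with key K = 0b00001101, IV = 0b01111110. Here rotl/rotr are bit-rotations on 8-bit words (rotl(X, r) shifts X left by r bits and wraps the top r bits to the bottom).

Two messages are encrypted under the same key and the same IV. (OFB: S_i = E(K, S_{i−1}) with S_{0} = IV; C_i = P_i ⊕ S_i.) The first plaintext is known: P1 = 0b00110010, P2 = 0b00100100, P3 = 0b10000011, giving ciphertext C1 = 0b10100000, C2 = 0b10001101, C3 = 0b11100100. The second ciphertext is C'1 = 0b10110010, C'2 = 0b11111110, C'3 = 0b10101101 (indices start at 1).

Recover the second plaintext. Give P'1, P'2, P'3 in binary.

P'1 = 0b00100000, P'2 = 0b01010111, P'3 = 0b11001010

In OFB with a reused IV, both messages share the same keystream S_i, so C_i ⊕ C'_i = P_i ⊕ P'_i and thus P'_i = P_i ⊕ C_i ⊕ C'_i.
P'1: 0b00110010 ⊕ 0b10100000 ⊕ 0b10110010 = 0b00100000.
P'2: 0b00100100 ⊕ 0b10001101 ⊕ 0b11111110 = 0b01010111.
P'3: 0b10000011 ⊕ 0b11100100 ⊕ 0b10101101 = 0b11001010.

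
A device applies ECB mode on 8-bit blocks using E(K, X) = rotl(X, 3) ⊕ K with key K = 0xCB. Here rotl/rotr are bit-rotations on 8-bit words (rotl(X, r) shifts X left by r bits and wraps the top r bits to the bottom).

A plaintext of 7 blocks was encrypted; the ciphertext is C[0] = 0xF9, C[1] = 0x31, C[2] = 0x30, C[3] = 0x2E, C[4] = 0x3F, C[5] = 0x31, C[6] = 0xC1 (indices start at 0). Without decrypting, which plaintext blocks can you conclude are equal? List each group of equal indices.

P[1] = P[5]

ECB encrypts each block independently with the same key, so equal ciphertext blocks imply equal plaintext blocks.
C[1] = C[5] = 0x31, so P[1] = P[5].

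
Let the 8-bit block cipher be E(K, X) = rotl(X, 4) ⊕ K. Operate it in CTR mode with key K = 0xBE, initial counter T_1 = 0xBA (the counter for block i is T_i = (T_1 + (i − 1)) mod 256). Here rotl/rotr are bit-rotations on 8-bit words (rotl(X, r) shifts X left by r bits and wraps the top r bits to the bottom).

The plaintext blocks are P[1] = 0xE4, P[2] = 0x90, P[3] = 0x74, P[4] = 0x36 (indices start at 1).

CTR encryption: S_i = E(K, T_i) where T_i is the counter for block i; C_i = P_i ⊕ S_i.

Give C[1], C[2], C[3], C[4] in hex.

C[1] = 0xF1, C[2] = 0x95, C[3] = 0x01, C[4] = 0x53

C[1]: T = 0xBA, S = E(K, T) = 0x15; 0xE4 ⊕ 0x15 = 0xF1.
C[2]: T = 0xBB, S = E(K, T) = 0x05; 0x90 ⊕ 0x05 = 0x95.
C[3]: T = 0xBC, S = E(K, T) = 0x75; 0x74 ⊕ 0x75 = 0x01.
C[4]: T = 0xBD, S = E(K, T) = 0x65; 0x36 ⊕ 0x65 = 0x53.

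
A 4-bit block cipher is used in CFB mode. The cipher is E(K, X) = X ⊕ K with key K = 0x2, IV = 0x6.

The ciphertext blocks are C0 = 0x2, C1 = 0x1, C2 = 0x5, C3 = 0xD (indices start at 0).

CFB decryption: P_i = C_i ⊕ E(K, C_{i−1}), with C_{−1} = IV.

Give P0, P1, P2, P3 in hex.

P0 = 0x6, P1 = 0x1, P2 = 0x6, P3 = 0xA

P0: E(K, 0x6) = 0x4; 0x2 ⊕ 0x4 = 0x6.
P1: E(K, 0x2) = 0x0; 0x1 ⊕ 0x0 = 0x1.
P2: E(K, 0x1) = 0x3; 0x5 ⊕ 0x3 = 0x6.
P3: E(K, 0x5) = 0x7; 0xD ⊕ 0x7 = 0xA.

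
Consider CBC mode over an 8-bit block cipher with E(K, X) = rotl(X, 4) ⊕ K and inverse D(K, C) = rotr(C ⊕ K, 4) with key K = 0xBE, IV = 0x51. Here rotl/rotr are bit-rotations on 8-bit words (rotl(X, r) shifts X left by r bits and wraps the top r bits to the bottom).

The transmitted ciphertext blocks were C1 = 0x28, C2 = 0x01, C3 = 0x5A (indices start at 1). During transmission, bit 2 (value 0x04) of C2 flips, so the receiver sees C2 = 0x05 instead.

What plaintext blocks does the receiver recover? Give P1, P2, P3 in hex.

P1 = 0x38, P2 = 0x93, P3 = 0x4B

CBC decryption: P_i = D(K, C_i) ⊕ C_{i−1}, with C_{0} = IV.
Only C2 changed, to 0x05. In CBC, a change in C_i garbles P_i and flips the same bit in P_{i+1}. Decrypting the received ciphertext:
P1: D(K, 0x28) = 0x69; 0x69 ⊕ 0x51 = 0x38.
P2: D(K, 0x05) = 0xBB; 0xBB ⊕ 0x28 = 0x93.
P3: D(K, 0x5A) = 0x4E; 0x4E ⊕ 0x05 = 0x4B.
Blocks that differ from the original plaintext: P2, P3.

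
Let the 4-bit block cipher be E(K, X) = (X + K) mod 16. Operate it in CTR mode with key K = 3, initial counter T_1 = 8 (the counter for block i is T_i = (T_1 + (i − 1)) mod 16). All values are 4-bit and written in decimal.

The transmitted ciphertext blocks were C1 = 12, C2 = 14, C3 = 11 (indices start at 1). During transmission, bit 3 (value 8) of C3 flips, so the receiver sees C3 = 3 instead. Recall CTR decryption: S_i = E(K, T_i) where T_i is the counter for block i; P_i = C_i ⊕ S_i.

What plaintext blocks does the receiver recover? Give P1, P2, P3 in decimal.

Only C3 changed, to 3. In CTR, a change in C_i flips the same bit in P_i only; the keystream is unaffected. Decrypting the received ciphertext:
P1: T = 8, S = E(K, T) = 11; 12 ⊕ 11 = 7.
P2: T = 9, S = E(K, T) = 12; 14 ⊕ 12 = 2.
P3: T = 10, S = E(K, T) = 13; 3 ⊕ 13 = 14.
Blocks that differ from the original plaintext: P3.

P1 = 7, P2 = 2, P3 = 14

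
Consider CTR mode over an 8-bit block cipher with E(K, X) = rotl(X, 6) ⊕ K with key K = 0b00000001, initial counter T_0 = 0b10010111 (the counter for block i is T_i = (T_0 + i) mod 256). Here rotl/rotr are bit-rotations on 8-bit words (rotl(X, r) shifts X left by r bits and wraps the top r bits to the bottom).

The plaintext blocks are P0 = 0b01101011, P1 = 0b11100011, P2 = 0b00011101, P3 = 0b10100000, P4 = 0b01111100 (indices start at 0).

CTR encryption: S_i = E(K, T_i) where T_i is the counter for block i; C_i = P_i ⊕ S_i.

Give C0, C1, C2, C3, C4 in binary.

C0 = 0b10001111, C1 = 0b11000100, C2 = 0b01111010, C3 = 0b00000111, C4 = 0b10011011

C0: T = 0b10010111, S = E(K, T) = 0b11100100; 0b01101011 ⊕ 0b11100100 = 0b10001111.
C1: T = 0b10011000, S = E(K, T) = 0b00100111; 0b11100011 ⊕ 0b00100111 = 0b11000100.
C2: T = 0b10011001, S = E(K, T) = 0b01100111; 0b00011101 ⊕ 0b01100111 = 0b01111010.
C3: T = 0b10011010, S = E(K, T) = 0b10100111; 0b10100000 ⊕ 0b10100111 = 0b00000111.
C4: T = 0b10011011, S = E(K, T) = 0b11100111; 0b01111100 ⊕ 0b11100111 = 0b10011011.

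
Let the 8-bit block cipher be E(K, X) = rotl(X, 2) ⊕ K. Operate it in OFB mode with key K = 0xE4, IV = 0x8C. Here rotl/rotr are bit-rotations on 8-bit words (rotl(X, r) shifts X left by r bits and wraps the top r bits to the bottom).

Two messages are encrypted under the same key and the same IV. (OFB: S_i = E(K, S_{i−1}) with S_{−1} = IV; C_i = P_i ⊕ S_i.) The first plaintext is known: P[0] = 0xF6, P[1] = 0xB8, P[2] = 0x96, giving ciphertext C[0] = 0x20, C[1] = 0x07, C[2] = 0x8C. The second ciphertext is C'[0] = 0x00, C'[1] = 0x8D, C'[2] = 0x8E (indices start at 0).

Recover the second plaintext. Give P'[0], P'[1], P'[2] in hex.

In OFB with a reused IV, both messages share the same keystream S_i, so C_i ⊕ C'_i = P_i ⊕ P'_i and thus P'_i = P_i ⊕ C_i ⊕ C'_i.
P'[0]: 0xF6 ⊕ 0x20 ⊕ 0x00 = 0xD6.
P'[1]: 0xB8 ⊕ 0x07 ⊕ 0x8D = 0x32.
P'[2]: 0x96 ⊕ 0x8C ⊕ 0x8E = 0x94.

P'[0] = 0xD6, P'[1] = 0x32, P'[2] = 0x94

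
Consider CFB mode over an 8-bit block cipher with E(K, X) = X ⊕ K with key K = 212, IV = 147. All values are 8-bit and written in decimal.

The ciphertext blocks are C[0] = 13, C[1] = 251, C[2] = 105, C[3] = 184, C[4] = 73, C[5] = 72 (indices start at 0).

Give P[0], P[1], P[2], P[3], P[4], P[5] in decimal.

P[0] = 74, P[1] = 34, P[2] = 70, P[3] = 5, P[4] = 37, P[5] = 213

CFB decryption: P_i = C_i ⊕ E(K, C_{i−1}), with C_{−1} = IV.
P[0]: E(K, 147) = 71; 13 ⊕ 71 = 74.
P[1]: E(K, 13) = 217; 251 ⊕ 217 = 34.
P[2]: E(K, 251) = 47; 105 ⊕ 47 = 70.
P[3]: E(K, 105) = 189; 184 ⊕ 189 = 5.
P[4]: E(K, 184) = 108; 73 ⊕ 108 = 37.
P[5]: E(K, 73) = 157; 72 ⊕ 157 = 213.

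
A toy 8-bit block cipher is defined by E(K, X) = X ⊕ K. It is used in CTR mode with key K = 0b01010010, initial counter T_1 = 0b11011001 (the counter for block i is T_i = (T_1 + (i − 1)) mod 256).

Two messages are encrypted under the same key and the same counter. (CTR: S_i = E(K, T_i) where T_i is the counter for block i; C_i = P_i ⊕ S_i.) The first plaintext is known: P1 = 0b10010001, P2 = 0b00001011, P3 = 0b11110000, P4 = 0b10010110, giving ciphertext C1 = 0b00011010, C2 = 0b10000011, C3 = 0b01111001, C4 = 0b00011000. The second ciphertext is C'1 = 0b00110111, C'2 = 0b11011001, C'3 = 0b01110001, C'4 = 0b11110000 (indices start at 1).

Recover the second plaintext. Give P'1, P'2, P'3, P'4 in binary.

P'1 = 0b10111100, P'2 = 0b01010001, P'3 = 0b11111000, P'4 = 0b01111110

In CTR with a reused counter, both messages share the same keystream S_i, so C_i ⊕ C'_i = P_i ⊕ P'_i and thus P'_i = P_i ⊕ C_i ⊕ C'_i.
P'1: 0b10010001 ⊕ 0b00011010 ⊕ 0b00110111 = 0b10111100.
P'2: 0b00001011 ⊕ 0b10000011 ⊕ 0b11011001 = 0b01010001.
P'3: 0b11110000 ⊕ 0b01111001 ⊕ 0b01110001 = 0b11111000.
P'4: 0b10010110 ⊕ 0b00011000 ⊕ 0b11110000 = 0b01111110.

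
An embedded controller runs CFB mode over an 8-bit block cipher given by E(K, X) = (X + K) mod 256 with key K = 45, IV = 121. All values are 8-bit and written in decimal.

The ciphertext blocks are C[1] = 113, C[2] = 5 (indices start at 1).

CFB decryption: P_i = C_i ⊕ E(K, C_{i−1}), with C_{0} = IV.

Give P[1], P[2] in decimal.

P[1]: E(K, 121) = 166; 113 ⊕ 166 = 215.
P[2]: E(K, 113) = 158; 5 ⊕ 158 = 155.

P[1] = 215, P[2] = 155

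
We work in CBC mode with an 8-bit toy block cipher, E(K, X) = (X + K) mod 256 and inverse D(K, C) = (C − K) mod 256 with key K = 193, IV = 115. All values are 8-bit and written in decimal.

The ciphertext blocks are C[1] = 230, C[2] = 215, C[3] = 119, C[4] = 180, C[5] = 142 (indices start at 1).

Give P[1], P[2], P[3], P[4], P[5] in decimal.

P[1] = 86, P[2] = 240, P[3] = 97, P[4] = 132, P[5] = 121

CBC decryption: P_i = D(K, C_i) ⊕ C_{i−1}, with C_{0} = IV.
P[1]: D(K, 230) = 37; 37 ⊕ 115 = 86.
P[2]: D(K, 215) = 22; 22 ⊕ 230 = 240.
P[3]: D(K, 119) = 182; 182 ⊕ 215 = 97.
P[4]: D(K, 180) = 243; 243 ⊕ 119 = 132.
P[5]: D(K, 142) = 205; 205 ⊕ 180 = 121.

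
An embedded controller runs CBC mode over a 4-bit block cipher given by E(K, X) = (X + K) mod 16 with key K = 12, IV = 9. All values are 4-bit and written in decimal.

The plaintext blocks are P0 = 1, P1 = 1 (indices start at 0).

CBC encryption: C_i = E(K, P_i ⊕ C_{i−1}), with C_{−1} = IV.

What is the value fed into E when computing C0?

8

C0: P0 ⊕ 9 = 8; E(K, 8) = 4.
So the input to E for block 0 is 8.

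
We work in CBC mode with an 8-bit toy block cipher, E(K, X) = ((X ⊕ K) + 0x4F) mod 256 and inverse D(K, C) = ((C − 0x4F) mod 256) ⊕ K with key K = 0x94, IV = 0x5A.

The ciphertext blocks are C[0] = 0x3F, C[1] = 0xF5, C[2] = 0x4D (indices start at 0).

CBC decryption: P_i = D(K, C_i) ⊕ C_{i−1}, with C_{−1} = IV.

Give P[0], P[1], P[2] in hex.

P[0] = 0x3E, P[1] = 0x0D, P[2] = 0x9F

P[0]: D(K, 0x3F) = 0x64; 0x64 ⊕ 0x5A = 0x3E.
P[1]: D(K, 0xF5) = 0x32; 0x32 ⊕ 0x3F = 0x0D.
P[2]: D(K, 0x4D) = 0x6A; 0x6A ⊕ 0xF5 = 0x9F.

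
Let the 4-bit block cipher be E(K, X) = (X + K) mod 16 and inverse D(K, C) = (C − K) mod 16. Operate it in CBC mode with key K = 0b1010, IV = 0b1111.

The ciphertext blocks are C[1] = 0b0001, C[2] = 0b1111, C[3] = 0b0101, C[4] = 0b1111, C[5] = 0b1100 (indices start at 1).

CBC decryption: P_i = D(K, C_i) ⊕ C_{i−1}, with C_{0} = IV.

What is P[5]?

P[5]: D(K, 0b1100) = 0b0010; 0b0010 ⊕ 0b1111 = 0b1101.

P[5] = 0b1101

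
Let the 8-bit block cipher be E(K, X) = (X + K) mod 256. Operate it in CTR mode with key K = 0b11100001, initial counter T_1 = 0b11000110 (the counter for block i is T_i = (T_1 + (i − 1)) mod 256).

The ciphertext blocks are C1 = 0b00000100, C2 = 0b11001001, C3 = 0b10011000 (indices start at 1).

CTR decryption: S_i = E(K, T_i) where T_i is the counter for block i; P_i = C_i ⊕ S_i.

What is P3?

P3: T = 0b11001000, S = E(K, T) = 0b10101001; 0b10011000 ⊕ 0b10101001 = 0b00110001.

P3 = 0b00110001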